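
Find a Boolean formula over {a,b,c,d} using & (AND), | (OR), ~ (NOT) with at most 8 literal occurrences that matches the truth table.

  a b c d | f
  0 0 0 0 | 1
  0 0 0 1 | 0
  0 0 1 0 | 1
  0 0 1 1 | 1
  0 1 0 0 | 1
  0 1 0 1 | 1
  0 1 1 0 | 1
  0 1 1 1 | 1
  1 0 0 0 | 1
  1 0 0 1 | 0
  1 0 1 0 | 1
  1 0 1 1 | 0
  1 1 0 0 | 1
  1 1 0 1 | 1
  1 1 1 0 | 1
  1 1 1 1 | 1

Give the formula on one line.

(b | (~d | ((~a | (b | ~c)) & c)))

  ~d = 1010101010101010
  ~a = 1111111100000000
  ~c = 1100110011001100
  (b | ~c) = 1100111111001111
  (~a | (b | ~c)) = 1111111111001111
  ((~a | (b | ~c)) & c) = 0011001100000011
  (~d | ((~a | (b | ~c)) & c)) = 1011101110101011
  (b | (~d | ((~a | (b | ~c)) & c))) = 1011111110101111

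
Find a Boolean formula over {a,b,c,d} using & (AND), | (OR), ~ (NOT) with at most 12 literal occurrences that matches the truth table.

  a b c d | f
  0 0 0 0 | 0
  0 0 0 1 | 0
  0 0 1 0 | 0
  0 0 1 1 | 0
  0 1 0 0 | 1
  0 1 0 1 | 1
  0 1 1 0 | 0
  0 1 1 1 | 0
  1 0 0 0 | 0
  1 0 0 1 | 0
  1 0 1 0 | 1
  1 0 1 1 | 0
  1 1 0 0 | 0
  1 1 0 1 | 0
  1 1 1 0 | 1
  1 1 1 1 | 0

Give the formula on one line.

  ~a = 1111111100000000
  (~a | c) = 1111111100110011
  ~c = 1100110011001100
  ((~a | c) & ~c) = 1100110000000000
  (b & ((~a | c) & ~c)) = 0000110000000000
  ~d = 1010101010101010
  (c & ~d) = 0010001000100010
  (a & c) = 0000000000110011
  (d | (a & c)) = 0101010101110111
  ((c & ~d) & (d | (a & c))) = 0000000000100010
  ((b & ((~a | c) & ~c)) | ((c & ~d) & (d | (a & c)))) = 0000110000100010

((b & ((~a | c) & ~c)) | ((c & ~d) & (d | (a & c))))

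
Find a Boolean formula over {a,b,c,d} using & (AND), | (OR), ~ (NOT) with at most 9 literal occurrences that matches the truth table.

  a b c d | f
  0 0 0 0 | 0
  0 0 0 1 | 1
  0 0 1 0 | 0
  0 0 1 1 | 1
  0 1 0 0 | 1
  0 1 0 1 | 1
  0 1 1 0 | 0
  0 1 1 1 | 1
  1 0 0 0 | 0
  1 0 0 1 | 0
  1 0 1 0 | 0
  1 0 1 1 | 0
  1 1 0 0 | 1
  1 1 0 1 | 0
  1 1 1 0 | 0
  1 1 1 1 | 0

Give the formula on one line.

  ~a = 1111111100000000
  (d & ~a) = 0101010100000000
  ~b = 1111000011110000
  ~d = 1010101010101010
  (~b | ~d) = 1111101011111010
  ((~b | ~d) | c) = 1111101111111011
  (b & ((~b | ~d) | c)) = 0000101100001011
  ~c = 1100110011001100
  ((b & ((~b | ~d) | c)) & ~c) = 0000100000001000
  ((d & ~a) | ((b & ((~b | ~d) | c)) & ~c)) = 0101110100001000

((d & ~a) | ((b & ((~b | ~d) | c)) & ~c))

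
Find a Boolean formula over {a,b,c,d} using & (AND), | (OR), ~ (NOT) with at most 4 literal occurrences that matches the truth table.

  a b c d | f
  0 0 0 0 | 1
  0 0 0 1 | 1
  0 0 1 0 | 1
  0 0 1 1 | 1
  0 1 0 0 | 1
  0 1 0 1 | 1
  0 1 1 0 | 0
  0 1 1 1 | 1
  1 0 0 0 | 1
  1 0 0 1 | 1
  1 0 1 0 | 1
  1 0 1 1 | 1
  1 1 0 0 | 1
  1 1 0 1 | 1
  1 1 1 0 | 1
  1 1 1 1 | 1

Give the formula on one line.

((~c | a) | (~b | d))

  ~c = 1100110011001100
  (~c | a) = 1100110011111111
  ~b = 1111000011110000
  (~b | d) = 1111010111110101
  ((~c | a) | (~b | d)) = 1111110111111111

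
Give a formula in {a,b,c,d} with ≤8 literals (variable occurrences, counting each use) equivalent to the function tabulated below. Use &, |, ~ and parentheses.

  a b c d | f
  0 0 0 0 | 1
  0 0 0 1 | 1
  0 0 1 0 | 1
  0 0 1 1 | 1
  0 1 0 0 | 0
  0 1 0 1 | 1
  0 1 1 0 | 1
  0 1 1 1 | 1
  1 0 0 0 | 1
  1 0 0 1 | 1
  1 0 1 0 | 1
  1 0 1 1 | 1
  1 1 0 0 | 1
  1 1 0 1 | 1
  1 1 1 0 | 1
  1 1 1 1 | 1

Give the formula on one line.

((~b | c) | (d | (b & (a | c))))

  ~b = 1111000011110000
  (~b | c) = 1111001111110011
  (a | c) = 0011001111111111
  (b & (a | c)) = 0000001100001111
  (d | (b & (a | c))) = 0101011101011111
  ((~b | c) | (d | (b & (a | c)))) = 1111011111111111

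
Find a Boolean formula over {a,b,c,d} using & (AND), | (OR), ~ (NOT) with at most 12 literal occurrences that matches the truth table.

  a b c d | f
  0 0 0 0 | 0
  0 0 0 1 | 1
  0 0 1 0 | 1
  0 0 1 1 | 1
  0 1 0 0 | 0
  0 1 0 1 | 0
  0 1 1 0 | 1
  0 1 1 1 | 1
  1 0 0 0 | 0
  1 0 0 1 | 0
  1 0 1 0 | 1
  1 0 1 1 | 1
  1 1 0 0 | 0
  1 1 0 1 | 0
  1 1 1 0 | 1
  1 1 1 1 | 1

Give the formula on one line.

(c | ((~a & (d | ~b)) & (((c | (~a & b)) | d) & ~b)))

  ~a = 1111111100000000
  ~b = 1111000011110000
  (d | ~b) = 1111010111110101
  (~a & (d | ~b)) = 1111010100000000
  (~a & b) = 0000111100000000
  (c | (~a & b)) = 0011111100110011
  ((c | (~a & b)) | d) = 0111111101110111
  (((c | (~a & b)) | d) & ~b) = 0111000001110000
  ((~a & (d | ~b)) & (((c | (~a & b)) | d) & ~b)) = 0111000000000000
  (c | ((~a & (d | ~b)) & (((c | (~a & b)) | d) & ~b))) = 0111001100110011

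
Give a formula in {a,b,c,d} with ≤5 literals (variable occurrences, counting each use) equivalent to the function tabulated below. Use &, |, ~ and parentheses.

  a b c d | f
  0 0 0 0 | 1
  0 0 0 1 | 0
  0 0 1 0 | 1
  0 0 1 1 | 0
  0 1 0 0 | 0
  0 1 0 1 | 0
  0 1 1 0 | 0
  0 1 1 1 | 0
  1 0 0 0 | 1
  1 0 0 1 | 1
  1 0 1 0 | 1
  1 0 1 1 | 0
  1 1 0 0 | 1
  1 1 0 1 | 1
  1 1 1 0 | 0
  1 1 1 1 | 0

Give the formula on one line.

  ~c = 1100110011001100
  (c | a) = 0011001111111111
  (~c & (c | a)) = 0000000011001100
  ~b = 1111000011110000
  ~d = 1010101010101010
  (~b & ~d) = 1010000010100000
  ((~c & (c | a)) | (~b & ~d)) = 1010000011101100

((~c & (c | a)) | (~b & ~d))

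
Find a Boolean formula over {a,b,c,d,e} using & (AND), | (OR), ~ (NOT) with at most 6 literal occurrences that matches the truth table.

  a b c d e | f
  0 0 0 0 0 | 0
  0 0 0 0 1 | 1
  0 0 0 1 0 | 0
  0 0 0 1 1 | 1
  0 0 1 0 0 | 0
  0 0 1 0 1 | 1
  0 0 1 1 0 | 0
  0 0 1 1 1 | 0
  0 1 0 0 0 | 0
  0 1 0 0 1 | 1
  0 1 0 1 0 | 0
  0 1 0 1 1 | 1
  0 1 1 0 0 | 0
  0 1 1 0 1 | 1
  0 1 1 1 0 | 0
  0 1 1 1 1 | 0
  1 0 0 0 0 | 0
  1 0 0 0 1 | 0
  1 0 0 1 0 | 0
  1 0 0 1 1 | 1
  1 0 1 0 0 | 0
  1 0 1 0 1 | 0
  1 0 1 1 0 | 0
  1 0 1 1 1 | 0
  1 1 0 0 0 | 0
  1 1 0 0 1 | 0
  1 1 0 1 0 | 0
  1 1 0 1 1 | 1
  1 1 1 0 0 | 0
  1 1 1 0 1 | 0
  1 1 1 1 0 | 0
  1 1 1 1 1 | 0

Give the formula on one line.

((~a | d) & ((~d | ~c) & e))

  ~a = 11111111111111110000000000000000
  (~a | d) = 11111111111111110011001100110011
  ~d = 11001100110011001100110011001100
  ~c = 11110000111100001111000011110000
  (~d | ~c) = 11111100111111001111110011111100
  ((~d | ~c) & e) = 01010100010101000101010001010100
  ((~a | d) & ((~d | ~c) & e)) = 01010100010101000001000000010000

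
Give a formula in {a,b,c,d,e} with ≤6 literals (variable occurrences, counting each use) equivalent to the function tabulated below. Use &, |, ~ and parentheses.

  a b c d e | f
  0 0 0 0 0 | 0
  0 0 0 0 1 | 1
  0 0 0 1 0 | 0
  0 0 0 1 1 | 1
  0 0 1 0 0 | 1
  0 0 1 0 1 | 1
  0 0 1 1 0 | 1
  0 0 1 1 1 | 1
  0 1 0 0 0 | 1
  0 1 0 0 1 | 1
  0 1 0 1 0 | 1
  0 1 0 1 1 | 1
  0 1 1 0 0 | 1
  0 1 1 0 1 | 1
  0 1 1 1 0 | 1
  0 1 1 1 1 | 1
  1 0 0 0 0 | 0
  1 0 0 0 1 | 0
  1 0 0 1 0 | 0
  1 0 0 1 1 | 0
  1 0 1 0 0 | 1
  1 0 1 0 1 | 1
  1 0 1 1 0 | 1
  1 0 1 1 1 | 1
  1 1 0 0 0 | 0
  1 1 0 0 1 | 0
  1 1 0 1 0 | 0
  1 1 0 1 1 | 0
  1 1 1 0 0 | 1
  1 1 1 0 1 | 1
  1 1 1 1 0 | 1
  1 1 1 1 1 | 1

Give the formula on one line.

(c | ((~a & e) | (~e & (~a & b))))

  ~a = 11111111111111110000000000000000
  (~a & e) = 01010101010101010000000000000000
  ~e = 10101010101010101010101010101010
  (~a & b) = 00000000111111110000000000000000
  (~e & (~a & b)) = 00000000101010100000000000000000
  ((~a & e) | (~e & (~a & b))) = 01010101111111110000000000000000
  (c | ((~a & e) | (~e & (~a & b)))) = 01011111111111110000111100001111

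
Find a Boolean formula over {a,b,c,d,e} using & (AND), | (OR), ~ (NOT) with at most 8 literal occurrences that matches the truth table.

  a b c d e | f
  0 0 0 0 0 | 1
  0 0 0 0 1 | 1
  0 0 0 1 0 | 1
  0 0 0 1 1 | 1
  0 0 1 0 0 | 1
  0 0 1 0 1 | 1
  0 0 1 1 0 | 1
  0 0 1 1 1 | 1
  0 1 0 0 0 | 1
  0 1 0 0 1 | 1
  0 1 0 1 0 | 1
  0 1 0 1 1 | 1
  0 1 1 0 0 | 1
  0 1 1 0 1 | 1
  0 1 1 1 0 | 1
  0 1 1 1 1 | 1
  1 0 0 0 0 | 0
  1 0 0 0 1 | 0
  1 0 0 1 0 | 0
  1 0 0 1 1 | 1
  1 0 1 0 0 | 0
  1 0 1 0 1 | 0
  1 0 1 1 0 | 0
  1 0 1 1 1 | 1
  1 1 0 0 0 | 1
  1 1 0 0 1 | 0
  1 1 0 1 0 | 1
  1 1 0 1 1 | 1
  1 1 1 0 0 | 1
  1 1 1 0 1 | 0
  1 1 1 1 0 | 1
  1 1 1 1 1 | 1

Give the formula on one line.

((~a | (e | b)) & ((~a | ~e) | d))

  ~a = 11111111111111110000000000000000
  (e | b) = 01010101111111110101010111111111
  (~a | (e | b)) = 11111111111111110101010111111111
  ~e = 10101010101010101010101010101010
  (~a | ~e) = 11111111111111111010101010101010
  ((~a | ~e) | d) = 11111111111111111011101110111011
  ((~a | (e | b)) & ((~a | ~e) | d)) = 11111111111111110001000110111011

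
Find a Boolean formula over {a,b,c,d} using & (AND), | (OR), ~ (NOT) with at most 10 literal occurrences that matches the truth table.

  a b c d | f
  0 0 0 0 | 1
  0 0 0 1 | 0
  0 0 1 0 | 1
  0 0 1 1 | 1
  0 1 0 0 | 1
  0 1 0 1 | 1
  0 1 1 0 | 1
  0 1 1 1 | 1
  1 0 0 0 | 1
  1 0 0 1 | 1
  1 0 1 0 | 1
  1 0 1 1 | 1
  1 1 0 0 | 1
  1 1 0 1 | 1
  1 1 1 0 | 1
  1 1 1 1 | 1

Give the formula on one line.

(((b | a) | c) | ((~d & ~b) | (a & ~b)))

  (b | a) = 0000111111111111
  ((b | a) | c) = 0011111111111111
  ~d = 1010101010101010
  ~b = 1111000011110000
  (~d & ~b) = 1010000010100000
  (a & ~b) = 0000000011110000
  ((~d & ~b) | (a & ~b)) = 1010000011110000
  (((b | a) | c) | ((~d & ~b) | (a & ~b))) = 1011111111111111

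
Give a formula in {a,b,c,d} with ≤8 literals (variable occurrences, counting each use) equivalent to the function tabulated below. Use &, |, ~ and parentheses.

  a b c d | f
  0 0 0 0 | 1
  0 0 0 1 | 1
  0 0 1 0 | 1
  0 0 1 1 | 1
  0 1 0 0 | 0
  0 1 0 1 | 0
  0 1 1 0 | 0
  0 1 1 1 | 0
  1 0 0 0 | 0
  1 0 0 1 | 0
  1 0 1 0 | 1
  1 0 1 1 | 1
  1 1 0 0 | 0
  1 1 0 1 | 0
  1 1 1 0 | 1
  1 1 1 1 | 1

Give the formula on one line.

  (a & c) = 0000000000110011
  ~b = 1111000011110000
  ~a = 1111111100000000
  (d | ~a) = 1111111101010101
  (~b & (d | ~a)) = 1111000001010000
  (c | ~a) = 1111111100110011
  ((~b & (d | ~a)) & (c | ~a)) = 1111000000010000
  ((a & c) | ((~b & (d | ~a)) & (c | ~a))) = 1111000000110011

((a & c) | ((~b & (d | ~a)) & (c | ~a)))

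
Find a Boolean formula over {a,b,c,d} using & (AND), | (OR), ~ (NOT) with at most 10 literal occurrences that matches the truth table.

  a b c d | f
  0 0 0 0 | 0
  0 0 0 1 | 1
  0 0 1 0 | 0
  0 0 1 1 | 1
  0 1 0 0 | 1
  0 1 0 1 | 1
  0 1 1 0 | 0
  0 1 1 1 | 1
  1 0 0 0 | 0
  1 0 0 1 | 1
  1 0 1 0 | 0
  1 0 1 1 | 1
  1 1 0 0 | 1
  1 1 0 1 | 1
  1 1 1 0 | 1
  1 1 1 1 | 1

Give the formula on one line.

(d | (((b | ~a) & (~c | (b & a))) & (c | b)))

  ~a = 1111111100000000
  (b | ~a) = 1111111100001111
  ~c = 1100110011001100
  (b & a) = 0000000000001111
  (~c | (b & a)) = 1100110011001111
  ((b | ~a) & (~c | (b & a))) = 1100110000001111
  (c | b) = 0011111100111111
  (((b | ~a) & (~c | (b & a))) & (c | b)) = 0000110000001111
  (d | (((b | ~a) & (~c | (b & a))) & (c | b))) = 0101110101011111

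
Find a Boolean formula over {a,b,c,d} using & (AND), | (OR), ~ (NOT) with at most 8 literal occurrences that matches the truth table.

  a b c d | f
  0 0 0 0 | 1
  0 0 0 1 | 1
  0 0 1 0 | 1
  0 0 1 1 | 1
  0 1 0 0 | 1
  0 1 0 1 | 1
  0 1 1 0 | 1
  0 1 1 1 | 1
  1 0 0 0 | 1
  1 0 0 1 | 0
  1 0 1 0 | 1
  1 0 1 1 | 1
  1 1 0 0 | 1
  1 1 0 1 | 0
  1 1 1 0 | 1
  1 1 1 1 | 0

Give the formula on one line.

  ~a = 1111111100000000
  ~d = 1010101010101010
  (~a | ~d) = 1111111110101010
  ~b = 1111000011110000
  (d & ~b) = 0101000001010000
  (c & (d & ~b)) = 0001000000010000
  ((~a | ~d) | (c & (d & ~b))) = 1111111110111010

((~a | ~d) | (c & (d & ~b)))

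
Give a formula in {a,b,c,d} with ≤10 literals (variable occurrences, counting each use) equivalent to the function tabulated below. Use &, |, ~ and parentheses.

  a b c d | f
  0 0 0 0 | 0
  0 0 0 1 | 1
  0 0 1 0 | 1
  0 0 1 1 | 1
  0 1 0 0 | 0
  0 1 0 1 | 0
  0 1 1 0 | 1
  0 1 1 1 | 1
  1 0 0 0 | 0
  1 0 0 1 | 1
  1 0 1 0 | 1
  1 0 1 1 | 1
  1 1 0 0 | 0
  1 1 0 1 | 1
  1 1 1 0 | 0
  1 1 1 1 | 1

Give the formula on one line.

(((c & d) | ((a | ~b) & d)) | (c & ((~b | ~a) | ~c)))

  (c & d) = 0001000100010001
  ~b = 1111000011110000
  (a | ~b) = 1111000011111111
  ((a | ~b) & d) = 0101000001010101
  ((c & d) | ((a | ~b) & d)) = 0101000101010101
  ~a = 1111111100000000
  (~b | ~a) = 1111111111110000
  ~c = 1100110011001100
  ((~b | ~a) | ~c) = 1111111111111100
  (c & ((~b | ~a) | ~c)) = 0011001100110000
  (((c & d) | ((a | ~b) & d)) | (c & ((~b | ~a) | ~c))) = 0111001101110101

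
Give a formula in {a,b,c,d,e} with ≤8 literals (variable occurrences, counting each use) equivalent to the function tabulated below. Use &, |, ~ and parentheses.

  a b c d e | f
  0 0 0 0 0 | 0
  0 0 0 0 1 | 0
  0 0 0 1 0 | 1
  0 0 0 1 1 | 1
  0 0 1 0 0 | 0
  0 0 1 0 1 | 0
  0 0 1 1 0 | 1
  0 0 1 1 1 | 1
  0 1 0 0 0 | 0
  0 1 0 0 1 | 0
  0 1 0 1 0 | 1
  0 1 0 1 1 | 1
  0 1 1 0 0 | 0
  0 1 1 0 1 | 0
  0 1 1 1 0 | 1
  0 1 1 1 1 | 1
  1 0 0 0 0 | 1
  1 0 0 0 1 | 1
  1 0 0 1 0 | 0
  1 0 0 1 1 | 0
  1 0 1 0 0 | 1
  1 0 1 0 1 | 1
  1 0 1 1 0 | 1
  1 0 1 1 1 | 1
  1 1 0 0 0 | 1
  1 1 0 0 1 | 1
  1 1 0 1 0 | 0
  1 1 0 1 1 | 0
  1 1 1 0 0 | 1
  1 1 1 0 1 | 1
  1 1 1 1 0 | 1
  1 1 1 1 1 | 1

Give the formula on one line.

  ~d = 11001100110011001100110011001100
  (~d & a) = 00000000000000001100110011001100
  ~a = 11111111111111110000000000000000
  (c | ~a) = 11111111111111110000111100001111
  ((c | ~a) & d) = 00110011001100110000001100000011
  ((~d & a) | ((c | ~a) & d)) = 00110011001100111100111111001111

((~d & a) | ((c | ~a) & d))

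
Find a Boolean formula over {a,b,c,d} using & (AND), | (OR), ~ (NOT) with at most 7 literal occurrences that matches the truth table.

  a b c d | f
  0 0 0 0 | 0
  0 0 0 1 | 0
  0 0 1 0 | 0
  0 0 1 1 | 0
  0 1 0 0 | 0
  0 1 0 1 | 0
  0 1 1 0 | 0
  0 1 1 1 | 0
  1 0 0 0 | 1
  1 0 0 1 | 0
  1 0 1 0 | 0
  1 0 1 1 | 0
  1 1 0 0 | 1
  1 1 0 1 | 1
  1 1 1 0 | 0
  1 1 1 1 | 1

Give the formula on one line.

  (a & d) = 0000000001010101
  ~c = 1100110011001100
  (a & ~c) = 0000000011001100
  ((a & d) | (a & ~c)) = 0000000011011101
  ~d = 1010101010101010
  (~d | b) = 1010111110101111
  ~a = 1111111100000000
  ((~d | b) | ~a) = 1111111110101111
  (((a & d) | (a & ~c)) & ((~d | b) | ~a)) = 0000000010001101

(((a & d) | (a & ~c)) & ((~d | b) | ~a))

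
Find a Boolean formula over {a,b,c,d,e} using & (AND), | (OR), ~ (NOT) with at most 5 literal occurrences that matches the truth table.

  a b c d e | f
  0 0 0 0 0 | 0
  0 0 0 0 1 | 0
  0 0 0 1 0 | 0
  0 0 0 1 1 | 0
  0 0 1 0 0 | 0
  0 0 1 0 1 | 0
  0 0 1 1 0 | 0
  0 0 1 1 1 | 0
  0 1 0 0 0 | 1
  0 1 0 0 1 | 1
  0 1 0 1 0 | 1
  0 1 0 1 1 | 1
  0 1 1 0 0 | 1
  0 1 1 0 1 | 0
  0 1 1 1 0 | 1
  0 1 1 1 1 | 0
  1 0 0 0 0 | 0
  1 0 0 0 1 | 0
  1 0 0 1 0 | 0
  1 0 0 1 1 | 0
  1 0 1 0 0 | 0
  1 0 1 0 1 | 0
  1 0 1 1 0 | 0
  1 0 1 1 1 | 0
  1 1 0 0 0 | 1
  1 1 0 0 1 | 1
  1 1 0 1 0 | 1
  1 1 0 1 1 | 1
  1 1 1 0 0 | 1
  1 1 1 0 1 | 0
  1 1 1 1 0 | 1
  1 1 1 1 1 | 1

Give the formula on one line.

  (a & d) = 00000000000000000011001100110011
  ~e = 10101010101010101010101010101010
  ((a & d) | ~e) = 10101010101010101011101110111011
  ~c = 11110000111100001111000011110000
  (((a & d) | ~e) | ~c) = 11111010111110101111101111111011
  (b & (((a & d) | ~e) | ~c)) = 00000000111110100000000011111011

(b & (((a & d) | ~e) | ~c))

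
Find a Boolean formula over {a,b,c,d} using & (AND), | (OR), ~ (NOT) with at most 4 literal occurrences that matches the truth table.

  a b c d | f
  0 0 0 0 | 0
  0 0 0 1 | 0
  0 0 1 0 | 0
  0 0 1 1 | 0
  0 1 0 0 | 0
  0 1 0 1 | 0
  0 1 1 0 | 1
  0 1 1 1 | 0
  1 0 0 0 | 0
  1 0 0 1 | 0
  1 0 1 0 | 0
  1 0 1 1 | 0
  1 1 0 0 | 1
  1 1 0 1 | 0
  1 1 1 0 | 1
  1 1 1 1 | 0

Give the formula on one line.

  ~d = 1010101010101010
  (a | c) = 0011001111111111
  ((a | c) & b) = 0000001100001111
  (~d & ((a | c) & b)) = 0000001000001010

(~d & ((a | c) & b))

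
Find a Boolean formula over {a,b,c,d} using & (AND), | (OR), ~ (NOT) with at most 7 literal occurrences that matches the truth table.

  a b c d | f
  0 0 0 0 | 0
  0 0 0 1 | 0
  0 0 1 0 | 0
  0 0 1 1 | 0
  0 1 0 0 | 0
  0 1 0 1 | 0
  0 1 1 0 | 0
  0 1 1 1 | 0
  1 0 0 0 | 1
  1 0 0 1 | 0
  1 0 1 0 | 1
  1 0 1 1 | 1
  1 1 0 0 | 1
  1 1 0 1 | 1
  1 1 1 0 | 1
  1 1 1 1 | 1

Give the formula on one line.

  (a & b) = 0000000000001111
  ~d = 1010101010101010
  (c | ~d) = 1011101110111011
  ((a & b) | (c | ~d)) = 1011101110111111
  (((a & b) | (c | ~d)) & a) = 0000000010111111

(((a & b) | (c | ~d)) & a)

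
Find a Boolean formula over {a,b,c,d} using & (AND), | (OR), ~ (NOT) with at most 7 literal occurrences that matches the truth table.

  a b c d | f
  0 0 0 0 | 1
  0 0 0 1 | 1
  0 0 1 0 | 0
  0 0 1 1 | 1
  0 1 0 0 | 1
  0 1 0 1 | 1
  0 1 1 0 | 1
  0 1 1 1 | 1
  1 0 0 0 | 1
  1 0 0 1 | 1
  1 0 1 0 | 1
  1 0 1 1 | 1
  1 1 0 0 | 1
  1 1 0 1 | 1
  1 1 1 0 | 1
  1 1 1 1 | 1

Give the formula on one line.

((d | (b | a)) | ~c)

  (b | a) = 0000111111111111
  (d | (b | a)) = 0101111111111111
  ~c = 1100110011001100
  ((d | (b | a)) | ~c) = 1101111111111111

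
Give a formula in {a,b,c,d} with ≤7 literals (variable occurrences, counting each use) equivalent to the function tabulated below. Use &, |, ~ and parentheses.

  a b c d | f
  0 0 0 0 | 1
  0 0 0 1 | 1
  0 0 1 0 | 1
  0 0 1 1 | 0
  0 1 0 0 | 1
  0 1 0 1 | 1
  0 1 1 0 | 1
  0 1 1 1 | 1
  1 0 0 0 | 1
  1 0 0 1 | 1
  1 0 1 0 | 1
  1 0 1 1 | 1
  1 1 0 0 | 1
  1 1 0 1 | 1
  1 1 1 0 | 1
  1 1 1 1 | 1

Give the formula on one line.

  ~c = 1100110011001100
  (~c | b) = 1100111111001111
  (d & b) = 0000010100000101
  ~d = 1010101010101010
  ((d & b) | ~d) = 1010111110101111
  (((d & b) | ~d) | a) = 1010111111111111
  ((~c | b) | (((d & b) | ~d) | a)) = 1110111111111111

((~c | b) | (((d & b) | ~d) | a))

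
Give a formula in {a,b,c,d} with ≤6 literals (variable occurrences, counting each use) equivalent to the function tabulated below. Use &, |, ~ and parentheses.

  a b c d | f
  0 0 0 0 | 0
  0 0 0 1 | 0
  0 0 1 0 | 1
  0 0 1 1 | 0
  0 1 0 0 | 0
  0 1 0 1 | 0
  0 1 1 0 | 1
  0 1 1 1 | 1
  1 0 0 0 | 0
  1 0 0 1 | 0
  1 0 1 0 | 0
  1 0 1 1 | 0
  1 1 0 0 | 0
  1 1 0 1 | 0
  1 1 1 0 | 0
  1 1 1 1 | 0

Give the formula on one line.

  ~a = 1111111100000000
  (~a & c) = 0011001100000000
  ~d = 1010101010101010
  ~c = 1100110011001100
  (~d | ~c) = 1110111011101110
  (b | (~d | ~c)) = 1110111111101111
  ((~a & c) & (b | (~d | ~c))) = 0010001100000000

((~a & c) & (b | (~d | ~c)))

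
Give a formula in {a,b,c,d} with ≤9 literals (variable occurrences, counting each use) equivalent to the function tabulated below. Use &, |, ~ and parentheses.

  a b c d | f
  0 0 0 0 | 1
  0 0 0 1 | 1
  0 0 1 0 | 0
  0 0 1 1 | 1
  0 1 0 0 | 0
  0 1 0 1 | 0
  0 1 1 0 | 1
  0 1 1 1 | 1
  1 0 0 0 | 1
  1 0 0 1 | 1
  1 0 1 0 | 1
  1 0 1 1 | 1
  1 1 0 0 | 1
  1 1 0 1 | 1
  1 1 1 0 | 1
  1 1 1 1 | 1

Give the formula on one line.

  ~a = 1111111100000000
  (~a & c) = 0011001100000000
  ((~a & c) & b) = 0000001100000000
  ~c = 1100110011001100
  (~c | d) = 1101110111011101
  ~b = 1111000011110000
  ((~c | d) & ~b) = 1101000011010000
  (a | ((~c | d) & ~b)) = 1101000011111111
  (((~a & c) & b) | (a | ((~c | d) & ~b))) = 1101001111111111

(((~a & c) & b) | (a | ((~c | d) & ~b)))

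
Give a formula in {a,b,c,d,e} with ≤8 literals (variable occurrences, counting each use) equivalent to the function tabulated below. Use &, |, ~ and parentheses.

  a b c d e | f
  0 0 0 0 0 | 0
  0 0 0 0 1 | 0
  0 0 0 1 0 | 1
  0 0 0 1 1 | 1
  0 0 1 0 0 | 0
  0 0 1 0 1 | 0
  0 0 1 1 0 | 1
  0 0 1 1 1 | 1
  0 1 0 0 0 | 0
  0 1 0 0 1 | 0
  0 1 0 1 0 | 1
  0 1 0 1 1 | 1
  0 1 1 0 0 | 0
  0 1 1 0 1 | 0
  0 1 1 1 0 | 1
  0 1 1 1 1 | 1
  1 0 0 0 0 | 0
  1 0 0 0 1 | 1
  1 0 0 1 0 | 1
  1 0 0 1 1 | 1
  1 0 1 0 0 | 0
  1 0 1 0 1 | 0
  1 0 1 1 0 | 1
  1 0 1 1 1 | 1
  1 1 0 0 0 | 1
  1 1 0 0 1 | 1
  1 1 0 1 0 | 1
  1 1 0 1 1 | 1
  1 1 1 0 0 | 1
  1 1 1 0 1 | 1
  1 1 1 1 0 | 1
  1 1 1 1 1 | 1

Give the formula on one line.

(d | (((~c | (~d & b)) & a) & (e | (b & a))))

  ~c = 11110000111100001111000011110000
  ~d = 11001100110011001100110011001100
  (~d & b) = 00000000110011000000000011001100
  (~c | (~d & b)) = 11110000111111001111000011111100
  ((~c | (~d & b)) & a) = 00000000000000001111000011111100
  (b & a) = 00000000000000000000000011111111
  (e | (b & a)) = 01010101010101010101010111111111
  (((~c | (~d & b)) & a) & (e | (b & a))) = 00000000000000000101000011111100
  (d | (((~c | (~d & b)) & a) & (e | (b & a)))) = 00110011001100110111001111111111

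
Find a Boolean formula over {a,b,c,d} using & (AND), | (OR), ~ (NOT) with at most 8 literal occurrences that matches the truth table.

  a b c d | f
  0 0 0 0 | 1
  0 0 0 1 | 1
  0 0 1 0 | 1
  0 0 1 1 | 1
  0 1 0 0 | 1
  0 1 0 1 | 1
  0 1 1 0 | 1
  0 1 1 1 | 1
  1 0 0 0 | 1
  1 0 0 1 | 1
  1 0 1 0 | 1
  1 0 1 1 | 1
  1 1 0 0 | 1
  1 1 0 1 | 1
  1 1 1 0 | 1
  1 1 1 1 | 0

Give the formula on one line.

(((~b | ~a) | ~c) | (((d | a) & (a | ~b)) & ~d))

  ~b = 1111000011110000
  ~a = 1111111100000000
  (~b | ~a) = 1111111111110000
  ~c = 1100110011001100
  ((~b | ~a) | ~c) = 1111111111111100
  (d | a) = 0101010111111111
  (a | ~b) = 1111000011111111
  ((d | a) & (a | ~b)) = 0101000011111111
  ~d = 1010101010101010
  (((d | a) & (a | ~b)) & ~d) = 0000000010101010
  (((~b | ~a) | ~c) | (((d | a) & (a | ~b)) & ~d)) = 1111111111111110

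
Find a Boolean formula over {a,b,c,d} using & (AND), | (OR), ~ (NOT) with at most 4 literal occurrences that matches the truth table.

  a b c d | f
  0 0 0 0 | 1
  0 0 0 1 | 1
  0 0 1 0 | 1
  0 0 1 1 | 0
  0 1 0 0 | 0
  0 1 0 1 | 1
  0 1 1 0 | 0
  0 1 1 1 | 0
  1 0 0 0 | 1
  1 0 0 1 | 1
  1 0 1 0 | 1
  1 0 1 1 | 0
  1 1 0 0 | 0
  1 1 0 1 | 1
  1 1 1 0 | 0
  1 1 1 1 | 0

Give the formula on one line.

((d & ~c) | (~b & ~d))

  ~c = 1100110011001100
  (d & ~c) = 0100010001000100
  ~b = 1111000011110000
  ~d = 1010101010101010
  (~b & ~d) = 1010000010100000
  ((d & ~c) | (~b & ~d)) = 1110010011100100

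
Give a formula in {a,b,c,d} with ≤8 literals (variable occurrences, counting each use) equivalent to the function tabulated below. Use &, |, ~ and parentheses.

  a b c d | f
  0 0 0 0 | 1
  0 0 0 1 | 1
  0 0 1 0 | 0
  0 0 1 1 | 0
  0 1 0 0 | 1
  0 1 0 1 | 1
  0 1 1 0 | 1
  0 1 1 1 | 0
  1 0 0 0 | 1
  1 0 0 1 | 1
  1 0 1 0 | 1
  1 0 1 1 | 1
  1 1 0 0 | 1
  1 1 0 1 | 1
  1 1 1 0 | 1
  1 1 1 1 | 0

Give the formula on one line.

((a & ~b) | ((~c | (~d & b)) & ((~a | b) | c)))

  ~b = 1111000011110000
  (a & ~b) = 0000000011110000
  ~c = 1100110011001100
  ~d = 1010101010101010
  (~d & b) = 0000101000001010
  (~c | (~d & b)) = 1100111011001110
  ~a = 1111111100000000
  (~a | b) = 1111111100001111
  ((~a | b) | c) = 1111111100111111
  ((~c | (~d & b)) & ((~a | b) | c)) = 1100111000001110
  ((a & ~b) | ((~c | (~d & b)) & ((~a | b) | c))) = 1100111011111110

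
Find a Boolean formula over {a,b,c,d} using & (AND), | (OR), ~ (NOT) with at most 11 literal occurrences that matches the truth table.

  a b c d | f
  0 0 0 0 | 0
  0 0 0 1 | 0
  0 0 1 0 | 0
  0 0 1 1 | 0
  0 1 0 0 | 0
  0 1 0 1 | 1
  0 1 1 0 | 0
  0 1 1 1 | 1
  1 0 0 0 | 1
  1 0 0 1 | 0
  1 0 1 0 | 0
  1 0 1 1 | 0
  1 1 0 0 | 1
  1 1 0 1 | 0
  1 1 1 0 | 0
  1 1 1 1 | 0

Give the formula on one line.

((b & (((~b | d) & ~a) & d)) | ((~d & ~c) & (c | a)))

  ~b = 1111000011110000
  (~b | d) = 1111010111110101
  ~a = 1111111100000000
  ((~b | d) & ~a) = 1111010100000000
  (((~b | d) & ~a) & d) = 0101010100000000
  (b & (((~b | d) & ~a) & d)) = 0000010100000000
  ~d = 1010101010101010
  ~c = 1100110011001100
  (~d & ~c) = 1000100010001000
  (c | a) = 0011001111111111
  ((~d & ~c) & (c | a)) = 0000000010001000
  ((b & (((~b | d) & ~a) & d)) | ((~d & ~c) & (c | a))) = 0000010110001000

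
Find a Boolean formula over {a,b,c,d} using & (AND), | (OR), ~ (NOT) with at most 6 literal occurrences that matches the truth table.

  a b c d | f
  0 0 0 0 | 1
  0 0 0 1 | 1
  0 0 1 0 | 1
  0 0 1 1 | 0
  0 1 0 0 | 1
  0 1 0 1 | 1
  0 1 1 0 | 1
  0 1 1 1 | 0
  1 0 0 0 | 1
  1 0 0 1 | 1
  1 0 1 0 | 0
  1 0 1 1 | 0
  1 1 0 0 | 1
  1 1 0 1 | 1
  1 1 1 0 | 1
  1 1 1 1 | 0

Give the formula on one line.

(((b | ~a) & ~d) | ~c)

  ~a = 1111111100000000
  (b | ~a) = 1111111100001111
  ~d = 1010101010101010
  ((b | ~a) & ~d) = 1010101000001010
  ~c = 1100110011001100
  (((b | ~a) & ~d) | ~c) = 1110111011001110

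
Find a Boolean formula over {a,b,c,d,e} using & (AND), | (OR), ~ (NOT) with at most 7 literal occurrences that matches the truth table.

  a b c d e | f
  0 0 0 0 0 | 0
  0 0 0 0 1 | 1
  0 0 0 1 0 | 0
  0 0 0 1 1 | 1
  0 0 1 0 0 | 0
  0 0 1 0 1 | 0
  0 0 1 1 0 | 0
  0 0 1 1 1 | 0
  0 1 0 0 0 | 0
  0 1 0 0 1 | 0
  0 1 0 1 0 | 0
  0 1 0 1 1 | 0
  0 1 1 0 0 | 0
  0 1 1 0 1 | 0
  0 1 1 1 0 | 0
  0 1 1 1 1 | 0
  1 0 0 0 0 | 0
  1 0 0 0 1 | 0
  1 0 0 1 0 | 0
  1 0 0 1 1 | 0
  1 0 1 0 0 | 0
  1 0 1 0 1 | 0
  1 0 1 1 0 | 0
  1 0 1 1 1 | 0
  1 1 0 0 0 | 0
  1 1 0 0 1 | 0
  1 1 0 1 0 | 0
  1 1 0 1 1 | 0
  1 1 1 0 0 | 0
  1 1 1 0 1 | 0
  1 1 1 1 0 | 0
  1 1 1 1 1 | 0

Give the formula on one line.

  ~c = 11110000111100001111000011110000
  ~a = 11111111111111110000000000000000
  ~b = 11111111000000001111111100000000
  (~b & e) = 01010101000000000101010100000000
  (~a & (~b & e)) = 01010101000000000000000000000000
  (~c & (~a & (~b & e))) = 01010000000000000000000000000000

(~c & (~a & (~b & e)))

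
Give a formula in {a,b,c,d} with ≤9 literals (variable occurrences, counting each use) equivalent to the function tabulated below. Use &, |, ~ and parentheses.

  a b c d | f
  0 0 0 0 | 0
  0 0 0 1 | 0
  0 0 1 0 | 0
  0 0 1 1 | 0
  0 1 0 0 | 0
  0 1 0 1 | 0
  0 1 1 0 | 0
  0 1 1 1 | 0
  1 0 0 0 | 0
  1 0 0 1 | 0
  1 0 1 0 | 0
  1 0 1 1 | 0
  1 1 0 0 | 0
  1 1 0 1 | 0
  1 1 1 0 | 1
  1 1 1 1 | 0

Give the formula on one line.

  (c & b) = 0000001100000011
  (d | b) = 0101111101011111
  ~d = 1010101010101010
  ((d | b) & ~d) = 0000101000001010
  ((c & b) & ((d | b) & ~d)) = 0000001000000010
  (a & d) = 0000000001010101
  ((a & d) | c) = 0011001101110111
  (a & ((a & d) | c)) = 0000000001110111
  (((c & b) & ((d | b) & ~d)) & (a & ((a & d) | c))) = 0000000000000010

(((c & b) & ((d | b) & ~d)) & (a & ((a & d) | c)))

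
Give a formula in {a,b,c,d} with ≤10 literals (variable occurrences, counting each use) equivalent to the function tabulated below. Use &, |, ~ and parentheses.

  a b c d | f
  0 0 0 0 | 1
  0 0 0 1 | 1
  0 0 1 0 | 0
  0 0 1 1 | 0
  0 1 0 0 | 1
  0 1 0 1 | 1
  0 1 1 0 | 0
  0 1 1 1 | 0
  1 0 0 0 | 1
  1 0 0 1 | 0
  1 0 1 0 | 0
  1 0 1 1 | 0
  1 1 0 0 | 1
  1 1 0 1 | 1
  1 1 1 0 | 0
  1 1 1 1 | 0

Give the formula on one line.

  ~c = 1100110011001100
  (c | b) = 0011111100111111
  ~a = 1111111100000000
  ((c | b) | ~a) = 1111111100111111
  (((c | b) | ~a) & d) = 0101010100010101
  (~c & (((c | b) | ~a) & d)) = 0100010000000100
  ~b = 1111000011110000
  (~b & ~a) = 1111000000000000
  ~d = 1010101010101010
  ((~b & ~a) | ~d) = 1111101010101010
  (((~b & ~a) | ~d) & ~c) = 1100100010001000
  ((~c & (((c | b) | ~a) & d)) | (((~b & ~a) | ~d) & ~c)) = 1100110010001100

((~c & (((c | b) | ~a) & d)) | (((~b & ~a) | ~d) & ~c))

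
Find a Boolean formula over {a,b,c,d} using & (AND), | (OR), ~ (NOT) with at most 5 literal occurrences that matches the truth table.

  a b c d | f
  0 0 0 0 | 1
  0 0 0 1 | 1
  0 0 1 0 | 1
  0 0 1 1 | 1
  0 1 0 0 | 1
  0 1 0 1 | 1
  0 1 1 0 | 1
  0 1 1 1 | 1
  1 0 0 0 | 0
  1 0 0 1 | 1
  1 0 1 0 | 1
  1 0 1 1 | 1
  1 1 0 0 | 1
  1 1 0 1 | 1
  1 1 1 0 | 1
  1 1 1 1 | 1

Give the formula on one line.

((a & b) | (d | (~a | c)))

  (a & b) = 0000000000001111
  ~a = 1111111100000000
  (~a | c) = 1111111100110011
  (d | (~a | c)) = 1111111101110111
  ((a & b) | (d | (~a | c))) = 1111111101111111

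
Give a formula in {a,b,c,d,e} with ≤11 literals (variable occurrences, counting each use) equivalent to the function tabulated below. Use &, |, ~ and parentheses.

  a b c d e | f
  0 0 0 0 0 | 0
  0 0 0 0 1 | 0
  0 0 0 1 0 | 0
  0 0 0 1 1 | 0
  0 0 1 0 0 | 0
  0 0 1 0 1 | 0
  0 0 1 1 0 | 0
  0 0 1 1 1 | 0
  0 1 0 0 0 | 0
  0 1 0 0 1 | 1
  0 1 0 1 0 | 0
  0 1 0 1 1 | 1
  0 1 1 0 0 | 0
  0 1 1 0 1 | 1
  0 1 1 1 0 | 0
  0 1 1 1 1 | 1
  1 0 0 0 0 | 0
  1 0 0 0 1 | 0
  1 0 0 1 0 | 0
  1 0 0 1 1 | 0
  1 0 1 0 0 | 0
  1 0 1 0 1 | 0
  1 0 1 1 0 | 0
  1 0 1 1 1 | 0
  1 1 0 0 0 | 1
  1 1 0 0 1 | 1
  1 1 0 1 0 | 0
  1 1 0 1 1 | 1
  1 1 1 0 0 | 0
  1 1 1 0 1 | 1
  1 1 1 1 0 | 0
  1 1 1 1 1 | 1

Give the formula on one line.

((e & b) | ((~e & b) & (~c & (~d & ((~b | a) & b)))))

  (e & b) = 00000000010101010000000001010101
  ~e = 10101010101010101010101010101010
  (~e & b) = 00000000101010100000000010101010
  ~c = 11110000111100001111000011110000
  ~d = 11001100110011001100110011001100
  ~b = 11111111000000001111111100000000
  (~b | a) = 11111111000000001111111111111111
  ((~b | a) & b) = 00000000000000000000000011111111
  (~d & ((~b | a) & b)) = 00000000000000000000000011001100
  (~c & (~d & ((~b | a) & b))) = 00000000000000000000000011000000
  ((~e & b) & (~c & (~d & ((~b | a) & b)))) = 00000000000000000000000010000000
  ((e & b) | ((~e & b) & (~c & (~d & ((~b | a) & b))))) = 00000000010101010000000011010101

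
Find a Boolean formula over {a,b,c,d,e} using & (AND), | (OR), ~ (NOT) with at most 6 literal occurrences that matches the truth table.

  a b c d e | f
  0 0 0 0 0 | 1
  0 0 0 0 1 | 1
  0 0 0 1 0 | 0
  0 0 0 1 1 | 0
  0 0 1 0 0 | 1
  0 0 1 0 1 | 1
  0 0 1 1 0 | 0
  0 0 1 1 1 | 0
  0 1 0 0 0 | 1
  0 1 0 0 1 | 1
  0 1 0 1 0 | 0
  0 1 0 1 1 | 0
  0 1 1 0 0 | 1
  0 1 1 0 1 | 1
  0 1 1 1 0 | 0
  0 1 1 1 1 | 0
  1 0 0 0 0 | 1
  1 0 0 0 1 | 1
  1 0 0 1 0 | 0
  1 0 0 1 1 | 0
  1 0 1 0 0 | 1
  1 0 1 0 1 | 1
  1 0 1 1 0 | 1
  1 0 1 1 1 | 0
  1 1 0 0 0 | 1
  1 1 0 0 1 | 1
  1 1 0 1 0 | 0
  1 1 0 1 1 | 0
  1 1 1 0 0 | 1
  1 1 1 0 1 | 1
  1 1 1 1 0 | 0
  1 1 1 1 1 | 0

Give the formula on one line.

((((~e & ~b) & (c | ~a)) & a) | ~d)

  ~e = 10101010101010101010101010101010
  ~b = 11111111000000001111111100000000
  (~e & ~b) = 10101010000000001010101000000000
  ~a = 11111111111111110000000000000000
  (c | ~a) = 11111111111111110000111100001111
  ((~e & ~b) & (c | ~a)) = 10101010000000000000101000000000
  (((~e & ~b) & (c | ~a)) & a) = 00000000000000000000101000000000
  ~d = 11001100110011001100110011001100
  ((((~e & ~b) & (c | ~a)) & a) | ~d) = 11001100110011001100111011001100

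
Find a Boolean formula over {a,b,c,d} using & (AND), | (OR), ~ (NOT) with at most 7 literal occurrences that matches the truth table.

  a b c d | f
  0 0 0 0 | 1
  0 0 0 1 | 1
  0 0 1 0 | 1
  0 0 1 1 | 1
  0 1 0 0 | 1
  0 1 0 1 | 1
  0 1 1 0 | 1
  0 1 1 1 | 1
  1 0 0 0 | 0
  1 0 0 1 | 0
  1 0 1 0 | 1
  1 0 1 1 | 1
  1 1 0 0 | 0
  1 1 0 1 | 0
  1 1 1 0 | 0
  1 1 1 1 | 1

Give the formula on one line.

((((~c | d) & c) | ~a) | (c & ~b))

  ~c = 1100110011001100
  (~c | d) = 1101110111011101
  ((~c | d) & c) = 0001000100010001
  ~a = 1111111100000000
  (((~c | d) & c) | ~a) = 1111111100010001
  ~b = 1111000011110000
  (c & ~b) = 0011000000110000
  ((((~c | d) & c) | ~a) | (c & ~b)) = 1111111100110001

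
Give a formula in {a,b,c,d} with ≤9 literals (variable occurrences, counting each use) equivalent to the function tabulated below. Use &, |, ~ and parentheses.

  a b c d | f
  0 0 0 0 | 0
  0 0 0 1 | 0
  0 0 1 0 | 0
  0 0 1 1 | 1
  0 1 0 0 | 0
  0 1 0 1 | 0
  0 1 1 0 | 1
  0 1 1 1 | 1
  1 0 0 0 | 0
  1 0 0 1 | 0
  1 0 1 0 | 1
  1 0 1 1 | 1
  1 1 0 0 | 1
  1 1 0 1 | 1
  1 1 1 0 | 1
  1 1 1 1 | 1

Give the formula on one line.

((a | c) & (((d | a) & (c | b)) | b))

  (a | c) = 0011001111111111
  (d | a) = 0101010111111111
  (c | b) = 0011111100111111
  ((d | a) & (c | b)) = 0001010100111111
  (((d | a) & (c | b)) | b) = 0001111100111111
  ((a | c) & (((d | a) & (c | b)) | b)) = 0001001100111111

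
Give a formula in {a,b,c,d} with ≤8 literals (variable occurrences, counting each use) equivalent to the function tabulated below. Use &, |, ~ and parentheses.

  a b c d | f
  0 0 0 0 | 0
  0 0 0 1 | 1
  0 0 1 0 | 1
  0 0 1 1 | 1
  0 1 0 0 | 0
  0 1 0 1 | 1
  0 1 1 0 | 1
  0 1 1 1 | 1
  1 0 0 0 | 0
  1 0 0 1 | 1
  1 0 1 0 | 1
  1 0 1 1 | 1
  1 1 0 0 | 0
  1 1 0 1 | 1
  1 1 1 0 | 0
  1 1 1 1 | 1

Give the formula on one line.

  (d | c) = 0111011101110111
  ~b = 1111000011110000
  (a & ~b) = 0000000011110000
  ((a & ~b) | d) = 0101010111110101
  ((d | c) & ((a & ~b) | d)) = 0101010101110101
  ~a = 1111111100000000
  (~a | d) = 1111111101010101
  ((~a | d) & c) = 0011001100010001
  (((d | c) & ((a & ~b) | d)) | ((~a | d) & c)) = 0111011101110101

(((d | c) & ((a & ~b) | d)) | ((~a | d) & c))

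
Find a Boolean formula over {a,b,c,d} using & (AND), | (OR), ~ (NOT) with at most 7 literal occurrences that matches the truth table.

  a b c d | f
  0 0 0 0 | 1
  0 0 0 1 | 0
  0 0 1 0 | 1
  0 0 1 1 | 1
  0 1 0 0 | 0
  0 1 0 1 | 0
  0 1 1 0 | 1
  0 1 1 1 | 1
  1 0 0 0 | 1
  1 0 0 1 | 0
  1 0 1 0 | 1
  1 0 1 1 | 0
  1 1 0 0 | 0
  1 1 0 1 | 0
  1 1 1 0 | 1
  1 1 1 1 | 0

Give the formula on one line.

((c | (d | ~b)) & (((c & ~a) & d) | ~d))

  ~b = 1111000011110000
  (d | ~b) = 1111010111110101
  (c | (d | ~b)) = 1111011111110111
  ~a = 1111111100000000
  (c & ~a) = 0011001100000000
  ((c & ~a) & d) = 0001000100000000
  ~d = 1010101010101010
  (((c & ~a) & d) | ~d) = 1011101110101010
  ((c | (d | ~b)) & (((c & ~a) & d) | ~d)) = 1011001110100010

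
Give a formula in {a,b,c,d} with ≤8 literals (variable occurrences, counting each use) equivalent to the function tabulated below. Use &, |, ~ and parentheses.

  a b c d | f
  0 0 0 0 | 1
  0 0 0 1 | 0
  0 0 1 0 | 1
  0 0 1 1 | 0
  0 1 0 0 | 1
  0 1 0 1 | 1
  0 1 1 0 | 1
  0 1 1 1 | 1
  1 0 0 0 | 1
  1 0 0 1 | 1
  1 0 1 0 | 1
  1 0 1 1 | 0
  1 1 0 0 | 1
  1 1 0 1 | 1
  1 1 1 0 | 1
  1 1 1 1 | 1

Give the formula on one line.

  (c | a) = 0011001111111111
  ~c = 1100110011001100
  (~c & d) = 0100010001000100
  ((c | a) & (~c & d)) = 0000000001000100
  ~d = 1010101010101010
  (~d | b) = 1010111110101111
  (((c | a) & (~c & d)) | (~d | b)) = 1010111111101111

(((c | a) & (~c & d)) | (~d | b))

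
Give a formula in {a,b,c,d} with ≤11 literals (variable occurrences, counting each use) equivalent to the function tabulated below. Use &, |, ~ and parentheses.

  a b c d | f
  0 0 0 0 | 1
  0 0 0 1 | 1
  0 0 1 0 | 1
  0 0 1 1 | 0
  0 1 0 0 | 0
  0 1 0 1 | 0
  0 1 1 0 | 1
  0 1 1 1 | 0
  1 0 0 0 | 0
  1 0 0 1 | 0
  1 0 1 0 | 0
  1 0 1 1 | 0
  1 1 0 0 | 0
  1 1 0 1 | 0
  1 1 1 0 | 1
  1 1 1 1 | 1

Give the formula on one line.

((((~c & ~a) & ~b) | ((~d & c) | a)) & (~a | (c & b)))

  ~c = 1100110011001100
  ~a = 1111111100000000
  (~c & ~a) = 1100110000000000
  ~b = 1111000011110000
  ((~c & ~a) & ~b) = 1100000000000000
  ~d = 1010101010101010
  (~d & c) = 0010001000100010
  ((~d & c) | a) = 0010001011111111
  (((~c & ~a) & ~b) | ((~d & c) | a)) = 1110001011111111
  (c & b) = 0000001100000011
  (~a | (c & b)) = 1111111100000011
  ((((~c & ~a) & ~b) | ((~d & c) | a)) & (~a | (c & b))) = 1110001000000011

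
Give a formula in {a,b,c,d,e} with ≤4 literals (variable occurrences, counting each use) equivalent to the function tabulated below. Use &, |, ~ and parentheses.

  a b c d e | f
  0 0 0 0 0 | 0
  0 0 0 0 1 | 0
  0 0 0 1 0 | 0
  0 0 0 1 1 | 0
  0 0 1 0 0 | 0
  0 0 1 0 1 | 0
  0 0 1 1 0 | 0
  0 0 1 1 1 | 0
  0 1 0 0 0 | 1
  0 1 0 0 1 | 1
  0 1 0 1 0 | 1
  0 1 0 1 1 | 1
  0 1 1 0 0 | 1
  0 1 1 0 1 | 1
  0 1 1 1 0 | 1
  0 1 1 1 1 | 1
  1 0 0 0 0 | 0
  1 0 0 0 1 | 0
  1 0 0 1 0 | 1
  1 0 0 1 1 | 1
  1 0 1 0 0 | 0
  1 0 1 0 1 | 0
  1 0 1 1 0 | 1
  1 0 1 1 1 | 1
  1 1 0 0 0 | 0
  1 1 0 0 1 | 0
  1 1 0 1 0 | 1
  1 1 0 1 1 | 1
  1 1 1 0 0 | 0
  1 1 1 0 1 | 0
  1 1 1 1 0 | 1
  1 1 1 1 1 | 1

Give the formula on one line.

((b & ~a) | (a & d))

  ~a = 11111111111111110000000000000000
  (b & ~a) = 00000000111111110000000000000000
  (a & d) = 00000000000000000011001100110011
  ((b & ~a) | (a & d)) = 00000000111111110011001100110011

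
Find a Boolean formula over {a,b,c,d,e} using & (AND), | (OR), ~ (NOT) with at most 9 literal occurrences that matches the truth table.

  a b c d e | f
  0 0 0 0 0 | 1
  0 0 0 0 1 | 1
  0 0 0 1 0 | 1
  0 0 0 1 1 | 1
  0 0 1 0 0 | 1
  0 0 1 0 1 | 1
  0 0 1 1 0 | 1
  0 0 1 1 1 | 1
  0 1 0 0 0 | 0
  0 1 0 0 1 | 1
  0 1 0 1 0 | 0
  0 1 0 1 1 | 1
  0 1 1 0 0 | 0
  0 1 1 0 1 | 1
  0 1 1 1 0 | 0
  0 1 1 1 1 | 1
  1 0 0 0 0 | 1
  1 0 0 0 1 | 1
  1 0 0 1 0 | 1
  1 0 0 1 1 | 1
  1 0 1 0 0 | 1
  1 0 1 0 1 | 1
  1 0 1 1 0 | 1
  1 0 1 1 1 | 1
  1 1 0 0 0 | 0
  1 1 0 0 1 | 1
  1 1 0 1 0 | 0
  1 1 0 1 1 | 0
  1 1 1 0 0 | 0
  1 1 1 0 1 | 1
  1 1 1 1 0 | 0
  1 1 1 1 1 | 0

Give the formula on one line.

  ~d = 11001100110011001100110011001100
  (~d & e) = 01000100010001000100010001000100
  ~b = 11111111000000001111111100000000
  ((~d & e) | ~b) = 11111111010001001111111101000100
  ~a = 11111111111111110000000000000000
  (e & b) = 00000000010101010000000001010101
  (~a & (e & b)) = 00000000010101010000000000000000
  (((~d & e) | ~b) | (~a & (e & b))) = 11111111010101011111111101000100

(((~d & e) | ~b) | (~a & (e & b)))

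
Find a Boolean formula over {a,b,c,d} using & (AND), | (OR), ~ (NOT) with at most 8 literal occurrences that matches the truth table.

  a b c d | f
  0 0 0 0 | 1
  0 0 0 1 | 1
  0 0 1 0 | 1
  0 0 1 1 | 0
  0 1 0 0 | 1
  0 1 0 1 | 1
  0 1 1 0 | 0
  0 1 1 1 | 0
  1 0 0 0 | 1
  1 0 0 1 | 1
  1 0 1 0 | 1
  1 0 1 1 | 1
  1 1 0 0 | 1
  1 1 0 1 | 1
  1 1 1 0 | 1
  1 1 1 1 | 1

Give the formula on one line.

  ~c = 1100110011001100
  ~d = 1010101010101010
  (a | ~d) = 1010101011111111
  ~b = 1111000011110000
  (~b | a) = 1111000011111111
  ((a | ~d) & (~b | a)) = 1010000011111111
  (~c | ((a | ~d) & (~b | a))) = 1110110011111111

(~c | ((a | ~d) & (~b | a)))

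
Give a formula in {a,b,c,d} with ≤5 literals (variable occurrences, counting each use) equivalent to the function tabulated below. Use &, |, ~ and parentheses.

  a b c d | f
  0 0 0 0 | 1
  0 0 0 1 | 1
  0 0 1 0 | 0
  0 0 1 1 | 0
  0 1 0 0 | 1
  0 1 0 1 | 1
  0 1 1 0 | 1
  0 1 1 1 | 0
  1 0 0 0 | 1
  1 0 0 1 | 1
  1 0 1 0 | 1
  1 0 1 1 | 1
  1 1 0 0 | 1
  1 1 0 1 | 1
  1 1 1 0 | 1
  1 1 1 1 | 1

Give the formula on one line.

  ~c = 1100110011001100
  (~c | a) = 1100110011111111
  ~d = 1010101010101010
  (~d & b) = 0000101000001010
  ((~c | a) | (~d & b)) = 1100111011111111

((~c | a) | (~d & b))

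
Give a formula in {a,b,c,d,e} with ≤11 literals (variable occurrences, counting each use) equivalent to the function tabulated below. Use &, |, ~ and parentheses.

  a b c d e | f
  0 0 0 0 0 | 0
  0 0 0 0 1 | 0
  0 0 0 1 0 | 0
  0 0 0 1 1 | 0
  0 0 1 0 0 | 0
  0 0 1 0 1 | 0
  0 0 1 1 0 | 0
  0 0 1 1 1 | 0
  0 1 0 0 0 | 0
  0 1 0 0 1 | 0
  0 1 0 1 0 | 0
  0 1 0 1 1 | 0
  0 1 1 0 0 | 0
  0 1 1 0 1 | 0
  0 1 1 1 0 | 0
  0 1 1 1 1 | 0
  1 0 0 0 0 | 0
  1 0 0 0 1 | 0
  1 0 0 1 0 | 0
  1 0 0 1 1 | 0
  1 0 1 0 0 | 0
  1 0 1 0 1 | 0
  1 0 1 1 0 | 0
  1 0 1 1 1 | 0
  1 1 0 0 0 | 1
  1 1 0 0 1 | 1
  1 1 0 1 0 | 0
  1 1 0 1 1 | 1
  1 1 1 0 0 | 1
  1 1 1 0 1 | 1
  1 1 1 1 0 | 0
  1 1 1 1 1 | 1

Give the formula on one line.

((a & b) & ((~d | ((b | ~a) & (e | (c & ~b)))) | ~b))

  (a & b) = 00000000000000000000000011111111
  ~d = 11001100110011001100110011001100
  ~a = 11111111111111110000000000000000
  (b | ~a) = 11111111111111110000000011111111
  ~b = 11111111000000001111111100000000
  (c & ~b) = 00001111000000000000111100000000
  (e | (c & ~b)) = 01011111010101010101111101010101
  ((b | ~a) & (e | (c & ~b))) = 01011111010101010000000001010101
  (~d | ((b | ~a) & (e | (c & ~b)))) = 11011111110111011100110011011101
  ((~d | ((b | ~a) & (e | (c & ~b)))) | ~b) = 11111111110111011111111111011101
  ((a & b) & ((~d | ((b | ~a) & (e | (c & ~b)))) | ~b)) = 00000000000000000000000011011101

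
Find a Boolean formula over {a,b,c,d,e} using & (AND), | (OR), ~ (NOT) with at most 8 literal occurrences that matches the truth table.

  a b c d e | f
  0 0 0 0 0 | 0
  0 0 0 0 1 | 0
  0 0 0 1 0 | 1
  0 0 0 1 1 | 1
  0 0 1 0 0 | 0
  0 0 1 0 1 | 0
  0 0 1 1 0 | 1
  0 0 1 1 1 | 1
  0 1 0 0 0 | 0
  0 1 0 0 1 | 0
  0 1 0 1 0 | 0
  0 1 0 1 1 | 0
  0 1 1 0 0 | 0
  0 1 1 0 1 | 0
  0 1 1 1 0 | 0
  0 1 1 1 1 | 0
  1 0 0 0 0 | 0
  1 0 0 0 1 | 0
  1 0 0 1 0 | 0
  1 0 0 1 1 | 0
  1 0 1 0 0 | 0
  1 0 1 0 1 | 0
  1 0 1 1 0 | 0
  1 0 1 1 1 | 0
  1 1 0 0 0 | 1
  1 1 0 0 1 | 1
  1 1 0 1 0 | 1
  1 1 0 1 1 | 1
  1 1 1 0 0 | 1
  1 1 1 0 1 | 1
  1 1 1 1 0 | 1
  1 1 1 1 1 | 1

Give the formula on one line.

(((~b & ~a) & d) | (b & a))

  ~b = 11111111000000001111111100000000
  ~a = 11111111111111110000000000000000
  (~b & ~a) = 11111111000000000000000000000000
  ((~b & ~a) & d) = 00110011000000000000000000000000
  (b & a) = 00000000000000000000000011111111
  (((~b & ~a) & d) | (b & a)) = 00110011000000000000000011111111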